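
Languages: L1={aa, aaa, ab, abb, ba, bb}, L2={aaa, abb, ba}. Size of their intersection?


L1 = {aa, aaa, ab, abb, ba, bb}
L2 = {aaa, abb, ba}
Checking each string in L1 against L2:
  'aa': in L2? No
  'aaa': in L2? Yes
  'ab': in L2? No
  'abb': in L2? Yes
  'ba': in L2? Yes
  'bb': in L2? No
Intersection = {aaa, abb, ba}
|L1 ∩ L2| = 3

3


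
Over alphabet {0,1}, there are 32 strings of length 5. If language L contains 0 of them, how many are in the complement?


Alphabet: {0,1}
String length: 5
Total strings of length 5 = 2^5 = 32
Strings in L = 0
Complement = total - |L|
= 32 - 0
= 32

32


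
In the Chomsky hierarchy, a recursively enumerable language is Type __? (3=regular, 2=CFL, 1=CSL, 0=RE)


Chomsky hierarchy levels:
  Type 3: Regular (DFA/NFA/regex)
  Type 2: Context-free (PDA)
  Type 1: Context-sensitive
  Type 0: Recursively enumerable (TM)
'recursively enumerable' corresponds to Type 0

0


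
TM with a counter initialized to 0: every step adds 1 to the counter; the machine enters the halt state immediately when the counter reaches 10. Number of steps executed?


Counter starts at 0. Counting sequence:
  Step 1: counter = 1
  Step 2: counter = 2
  Step 3: counter = 3
  Step 4: counter = 4
  Step 5: counter = 5
  Step 6: counter = 6
  ...
  Step 10: counter = 10
Counter reached 10 -> halt
Total steps = 10

10


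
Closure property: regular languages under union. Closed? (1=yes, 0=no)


Regular languages are closed under:
- Union (DFA product construction)
- Intersection (DFA product construction)
- Complement (swap accept/reject states)
- Concatenation (NFA construction)
- Kleene star (NFA construction)
union is in this list
Therefore: closed

1


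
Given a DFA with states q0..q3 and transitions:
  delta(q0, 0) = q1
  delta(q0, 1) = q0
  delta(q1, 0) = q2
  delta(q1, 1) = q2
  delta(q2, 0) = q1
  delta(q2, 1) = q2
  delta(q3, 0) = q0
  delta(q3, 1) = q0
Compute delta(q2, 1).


Looking up transition function:
delta(q2, 1) in the table
Row: q2, Column: 1
Result: q2

q2


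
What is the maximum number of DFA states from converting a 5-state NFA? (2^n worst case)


NFA has 5 states
Subset construction: each DFA state = subset of NFA states
Maximum subsets = 2^5
2^5 = 32

32


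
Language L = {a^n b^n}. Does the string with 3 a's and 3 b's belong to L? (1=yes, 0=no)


Language requires equal numbers of a's and b's
PDA pushes for each 'a', pops for each 'b'
Number of a's = 3
Number of b's = 3
3 == 3 -> Accept

1


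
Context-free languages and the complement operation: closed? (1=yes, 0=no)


CFL closure properties:
  Closed under: union, concatenation, Kleene star
  NOT closed under: intersection, complement
Operation 'complement' is in not-closed list -> No (not closed)

0


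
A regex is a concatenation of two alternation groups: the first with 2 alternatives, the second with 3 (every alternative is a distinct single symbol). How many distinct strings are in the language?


First group: 2 alternatives
Second group: 3 alternatives
Concatenation: each choice from group 1 pairs with each from group 2
Total = 2 x 3 = 6

6


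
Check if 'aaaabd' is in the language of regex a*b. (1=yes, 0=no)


Pattern: a*b
String: 'aaaabd'
Pattern requires: zero or more 'a's followed by exactly one 'b'
Found 4 leading 'a's
Remaining: 'bd'
Remaining is not 'b' -> no match
Result: 0

0


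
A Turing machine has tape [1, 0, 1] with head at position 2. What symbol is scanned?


Tape: [1, 0, 1]
Positions: 0 1 2
Values:    1 0 1
Head at position 2
tape[2] = 1

1


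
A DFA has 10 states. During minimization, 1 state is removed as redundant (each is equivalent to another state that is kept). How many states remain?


Original DFA: 10 states
Redundant states removed: 1
Minimized states = original - removed
= 10 - 1
= 9

9


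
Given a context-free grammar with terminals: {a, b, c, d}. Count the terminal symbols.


Terminal symbols: a, b, c, d
Counting each: a (#1), b (#2), c (#3), d (#4)
Total = 4

4


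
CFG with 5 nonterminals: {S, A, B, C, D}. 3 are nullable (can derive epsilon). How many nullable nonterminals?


Nonterminals: {S, A, B, C, D}
A nonterminal is nullable if it can derive epsilon
Counting nullable nonterminals: 3
Total nullable = 3

3


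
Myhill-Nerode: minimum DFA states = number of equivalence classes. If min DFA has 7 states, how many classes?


Myhill-Nerode theorem:
Number of equivalence classes = number of states in minimal DFA
Minimal DFA states = 7
Therefore equivalence classes = 7

7


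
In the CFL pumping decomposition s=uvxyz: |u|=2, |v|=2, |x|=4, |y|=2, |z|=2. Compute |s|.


|s| = |u| + |v| + |x| + |y| + |z|
= 2 + 2 + 4 + 2 + 2
= 4 + 4 + 4
= 8 + 4
= 12

12


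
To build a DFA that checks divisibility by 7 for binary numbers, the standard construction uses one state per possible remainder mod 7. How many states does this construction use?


Divisibility by 7 is tracked via the remainder mod 7: 0, 1, ..., 6
The construction assigns one state to each remainder
Number of remainders = 7

7


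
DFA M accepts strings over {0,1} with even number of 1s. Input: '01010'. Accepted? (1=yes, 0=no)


DFA has 2 states: q_even (start, accept=yes) and q_odd
Processing string '01010' character by character:
  Position 0: read '0', 1-count=0 -> q_even (no change)
  Position 1: read '1', 1-count=1 -> q_odd
  Position 2: read '0', 1-count=1 -> q_odd (no change)
  Position 3: read '1', 1-count=2 -> q_even
  Position 4: read '0', 1-count=2 -> q_even (no change)
Final state: q_even, total 1s = 2 (even); the DFA requires an even count -> accept

1


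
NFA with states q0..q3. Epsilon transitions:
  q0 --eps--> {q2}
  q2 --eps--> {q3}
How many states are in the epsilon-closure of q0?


Starting from q0
Initialize closure = {q0}
Follow epsilon from q0 -> add q2
Follow epsilon from q2 -> add q3
Final closure: {q0, q2, q3}
Size = 3

3


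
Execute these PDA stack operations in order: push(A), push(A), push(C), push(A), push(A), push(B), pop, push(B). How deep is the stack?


Tracing stack operations:
  push(A) -> stack = [A], depth=1
  push(A) -> stack = [A,A], depth=2
  push(C) -> stack = [A,A,C], depth=3
  push(A) -> stack = [A,A,C,A], depth=4
  push(A) -> stack = [A,A,C,A,A], depth=5
  push(B) -> stack = [A,A,C,A,A,B], depth=6
  pop -> removed B, stack = [A,A,C,A,A], depth=5
  push(B) -> stack = [A,A,C,A,A,B], depth=6
Final depth = 6

6


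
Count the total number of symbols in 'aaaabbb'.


String: 'aaaabbb'
Counting characters:
  'a' appears 4 time(s)
  'b' appears 3 time(s)
Total length = 4 + 3 = 7

7


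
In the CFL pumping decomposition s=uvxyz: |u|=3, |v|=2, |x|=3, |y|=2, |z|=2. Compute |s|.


|s| = |u| + |v| + |x| + |y| + |z|
= 3 + 2 + 3 + 2 + 2
= 5 + 3 + 4
= 8 + 4
= 12

12


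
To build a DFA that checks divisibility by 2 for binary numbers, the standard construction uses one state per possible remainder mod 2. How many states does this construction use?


Divisibility by 2 is tracked via the remainder mod 2: 0, 1, ..., 1
The construction assigns one state to each remainder
Number of remainders = 2

2


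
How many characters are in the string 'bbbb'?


String: 'bbbb'
Counting characters:
  'b' appears 4 time(s)
Total length = 0 + 4 = 4

4


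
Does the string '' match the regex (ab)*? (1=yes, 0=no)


Pattern: (ab)*
String: ''
Pattern requires: zero or more repetitions of 'ab'
Pairs: []
All pairs are 'ab'? Yes
Result: 1

1


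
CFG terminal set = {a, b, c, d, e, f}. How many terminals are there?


Terminal symbols: a, b, c, d, e, f
Counting each: a (#1), b (#2), c (#3), d (#4), e (#5), f (#6)
Total = 6

6


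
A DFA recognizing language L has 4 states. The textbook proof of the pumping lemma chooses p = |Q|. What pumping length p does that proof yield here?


Pumping lemma for regular languages (standard proof):
Take p = |Q|, the number of DFA states.
Any string of length >= |Q| passes through |Q|+1 states while reading its first |Q| symbols,
so by pigeonhole some state repeats, giving the loop that can be pumped.
Here |Q| = 4
Therefore the proof uses p = 4

4


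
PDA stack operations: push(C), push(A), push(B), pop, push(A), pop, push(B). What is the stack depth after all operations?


Tracing stack operations:
  push(C) -> stack = [C], depth=1
  push(A) -> stack = [C,A], depth=2
  push(B) -> stack = [C,A,B], depth=3
  pop -> removed B, stack = [C,A], depth=2
  push(A) -> stack = [C,A,A], depth=3
  pop -> removed A, stack = [C,A], depth=2
  push(B) -> stack = [C,A,B], depth=3
Final depth = 3

3


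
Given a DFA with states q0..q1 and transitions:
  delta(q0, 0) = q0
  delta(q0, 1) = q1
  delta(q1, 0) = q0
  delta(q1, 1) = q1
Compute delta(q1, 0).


Looking up transition function:
delta(q1, 0) in the table
Row: q1, Column: 0
Result: q0

q0


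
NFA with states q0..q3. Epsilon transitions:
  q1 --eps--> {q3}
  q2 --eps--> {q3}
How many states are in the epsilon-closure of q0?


Starting from q0
Initialize closure = {q0}
q0 has no outgoing epsilon transitions -> nothing to add
Final closure: {q0}
Size = 1

1


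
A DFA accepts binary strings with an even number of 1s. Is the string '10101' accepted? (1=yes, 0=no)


DFA has 2 states: q_even (start, accept=yes) and q_odd
Processing string '10101' character by character:
  Position 0: read '1', 1-count=1 -> q_odd
  Position 1: read '0', 1-count=1 -> q_odd (no change)
  Position 2: read '1', 1-count=2 -> q_even
  Position 3: read '0', 1-count=2 -> q_even (no change)
  Position 4: read '1', 1-count=3 -> q_odd
Final state: q_odd, total 1s = 3 (odd); the DFA requires an even count -> reject

0


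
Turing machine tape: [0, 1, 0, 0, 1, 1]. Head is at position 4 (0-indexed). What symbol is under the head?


Tape: [0, 1, 0, 0, 1, 1]
Positions: 0 1 2 3 4 5
Values:    0 1 0 0 1 1
Head at position 4
tape[4] = 1

1


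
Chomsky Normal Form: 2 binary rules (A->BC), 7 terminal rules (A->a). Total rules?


CNF allows two rule forms:
  A -> BC (binary): 2 rules
  A -> a (terminal): 7 rules
Total = 2 + 7 = 9

9


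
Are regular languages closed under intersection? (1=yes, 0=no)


Regular languages are closed under:
- Union (DFA product construction)
- Intersection (DFA product construction)
- Complement (swap accept/reject states)
- Concatenation (NFA construction)
- Kleene star (NFA construction)
intersection is in this list
Therefore: closed

1


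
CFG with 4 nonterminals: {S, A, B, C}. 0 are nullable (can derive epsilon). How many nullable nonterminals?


Nonterminals: {S, A, B, C}
A nonterminal is nullable if it can derive epsilon
Counting nullable nonterminals: 0
Total nullable = 0

0


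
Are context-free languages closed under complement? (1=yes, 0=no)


CFL closure properties:
  Closed under: union, concatenation, Kleene star
  NOT closed under: intersection, complement
Operation 'complement' is in not-closed list -> No (not closed)

0


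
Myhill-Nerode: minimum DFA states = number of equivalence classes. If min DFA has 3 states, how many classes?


Myhill-Nerode theorem:
Number of equivalence classes = number of states in minimal DFA
Minimal DFA states = 3
Therefore equivalence classes = 3

3


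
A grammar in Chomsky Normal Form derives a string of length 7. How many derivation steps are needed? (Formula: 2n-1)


Chomsky Normal Form derivation:
String length n = 7
Each step either:
  - Splits a nonterminal into two (n-1 such steps)
  - Converts a nonterminal to terminal (n such steps)
Total = (n-1) + n = 2n - 1
= 2(7) - 1
= 14 - 1
= 13

13


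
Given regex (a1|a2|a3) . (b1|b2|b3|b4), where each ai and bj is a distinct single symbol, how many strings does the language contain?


First group: 3 alternatives
Second group: 4 alternatives
Concatenation: each choice from group 1 pairs with each from group 2
Total = 3 x 4 = 12

12


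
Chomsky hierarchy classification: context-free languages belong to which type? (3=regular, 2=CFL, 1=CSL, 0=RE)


Chomsky hierarchy levels:
  Type 3: Regular (DFA/NFA/regex)
  Type 2: Context-free (PDA)
  Type 1: Context-sensitive
  Type 0: Recursively enumerable (TM)
'context-free' corresponds to Type 2

2


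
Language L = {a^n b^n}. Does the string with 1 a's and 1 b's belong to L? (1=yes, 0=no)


Language requires equal numbers of a's and b's
PDA pushes for each 'a', pops for each 'b'
Number of a's = 1
Number of b's = 1
1 == 1 -> Accept

1


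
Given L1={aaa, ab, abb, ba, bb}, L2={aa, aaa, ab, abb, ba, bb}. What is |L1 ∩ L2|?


L1 = {aaa, ab, abb, ba, bb}
L2 = {aa, aaa, ab, abb, ba, bb}
Checking each string in L1 against L2:
  'aaa': in L2? Yes
  'ab': in L2? Yes
  'abb': in L2? Yes
  'ba': in L2? Yes
  'bb': in L2? Yes
Intersection = {aaa, ab, abb, ba, bb}
|L1 ∩ L2| = 5

5


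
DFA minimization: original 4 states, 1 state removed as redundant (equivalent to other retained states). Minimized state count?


Original DFA: 4 states
Redundant states removed: 1
Minimized states = original - removed
= 4 - 1
= 3

3


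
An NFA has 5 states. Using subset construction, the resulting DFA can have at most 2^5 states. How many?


NFA has 5 states
Subset construction: each DFA state = subset of NFA states
Maximum subsets = 2^5
2^5 = 32

32


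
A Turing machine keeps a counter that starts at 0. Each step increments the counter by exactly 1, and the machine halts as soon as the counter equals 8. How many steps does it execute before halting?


Counter starts at 0. Counting sequence:
  Step 1: counter = 1
  Step 2: counter = 2
  Step 3: counter = 3
  Step 4: counter = 4
  Step 5: counter = 5
  Step 6: counter = 6
  Step 7: counter = 7
  Step 8: counter = 8
Counter reached 8 -> halt
Total steps = 8

8


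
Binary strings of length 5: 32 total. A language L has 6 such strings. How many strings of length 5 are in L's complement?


Alphabet: {0,1}
String length: 5
Total strings of length 5 = 2^5 = 32
Strings in L = 6
Complement = total - |L|
= 32 - 6
= 26

26


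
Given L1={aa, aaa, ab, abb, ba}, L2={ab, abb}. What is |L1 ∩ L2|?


L1 = {aa, aaa, ab, abb, ba}
L2 = {ab, abb}
Checking each string in L1 against L2:
  'aa': in L2? No
  'aaa': in L2? No
  'ab': in L2? Yes
  'abb': in L2? Yes
  'ba': in L2? No
Intersection = {ab, abb}
|L1 ∩ L2| = 2

2


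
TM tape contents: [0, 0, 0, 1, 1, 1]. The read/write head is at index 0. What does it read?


Tape: [0, 0, 0, 1, 1, 1]
Positions: 0 1 2 3 4 5
Values:    0 0 0 1 1 1
Head at position 0
tape[0] = 0

0


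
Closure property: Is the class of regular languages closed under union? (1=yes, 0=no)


Regular languages are closed under all standard operations:
- Union: Yes (product construction)
- Intersection: Yes (product construction)
- Complement: Yes (swap accept/reject)
- Concatenation: Yes (NFA construction)
Operation: union -> Closed

1


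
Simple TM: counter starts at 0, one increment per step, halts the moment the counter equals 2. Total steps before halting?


Counter starts at 0. Counting sequence:
  Step 1: counter = 1
  Step 2: counter = 2
Counter reached 2 -> halt
Total steps = 2

2


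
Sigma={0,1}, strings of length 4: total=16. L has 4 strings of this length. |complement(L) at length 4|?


Alphabet: {0,1}
String length: 4
Total strings of length 4 = 2^4 = 16
Strings in L = 4
Complement = total - |L|
= 16 - 4
= 12

12


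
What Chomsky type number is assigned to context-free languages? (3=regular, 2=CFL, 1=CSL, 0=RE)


Chomsky hierarchy levels:
  Type 3: Regular (DFA/NFA/regex)
  Type 2: Context-free (PDA)
  Type 1: Context-sensitive
  Type 0: Recursively enumerable (TM)
'context-free' corresponds to Type 2

2


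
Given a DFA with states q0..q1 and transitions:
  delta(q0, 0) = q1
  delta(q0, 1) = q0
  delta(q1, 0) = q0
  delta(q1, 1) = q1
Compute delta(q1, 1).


Looking up transition function:
delta(q1, 1) in the table
Row: q1, Column: 1
Result: q1

q1


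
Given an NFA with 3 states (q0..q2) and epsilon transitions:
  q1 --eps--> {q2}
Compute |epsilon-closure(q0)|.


Starting from q0
Initialize closure = {q0}
q0 has no outgoing epsilon transitions -> nothing to add
Final closure: {q0}
Size = 1

1


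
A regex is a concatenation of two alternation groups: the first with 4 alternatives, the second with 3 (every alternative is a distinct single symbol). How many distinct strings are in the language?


First group: 4 alternatives
Second group: 3 alternatives
Concatenation: each choice from group 1 pairs with each from group 2
Total = 4 x 3 = 12

12


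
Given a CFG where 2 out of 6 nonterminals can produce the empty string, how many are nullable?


Nonterminals: {S, A, B, C, D, E}
A nonterminal is nullable if it can derive epsilon
Counting nullable nonterminals: 2
Total nullable = 2

2


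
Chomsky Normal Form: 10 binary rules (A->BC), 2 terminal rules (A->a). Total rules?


CNF allows two rule forms:
  A -> BC (binary): 10 rules
  A -> a (terminal): 2 rules
Total = 10 + 2 = 12

12


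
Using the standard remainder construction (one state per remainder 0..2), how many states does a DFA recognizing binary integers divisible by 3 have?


Divisibility by 3 is tracked via the remainder mod 3: 0, 1, ..., 2
The construction assigns one state to each remainder
Number of remainders = 3

3


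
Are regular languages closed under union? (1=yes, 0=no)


Regular languages are closed under:
- Union (DFA product construction)
- Intersection (DFA product construction)
- Complement (swap accept/reject states)
- Concatenation (NFA construction)
- Kleene star (NFA construction)
union is in this list
Therefore: closed

1


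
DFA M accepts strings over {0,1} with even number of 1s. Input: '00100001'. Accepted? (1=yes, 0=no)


DFA has 2 states: q_even (start, accept=yes) and q_odd
Processing string '00100001' character by character:
  Position 0: read '0', 1-count=0 -> q_even (no change)
  Position 1: read '0', 1-count=0 -> q_even (no change)
  Position 2: read '1', 1-count=1 -> q_odd
  Position 3: read '0', 1-count=1 -> q_odd (no change)
  Position 4: read '0', 1-count=1 -> q_odd (no change)
  Position 5: read '0', 1-count=1 -> q_odd (no change)
  Position 6: read '0', 1-count=1 -> q_odd (no change)
  Position 7: read '1', 1-count=2 -> q_even
Final state: q_even, total 1s = 2 (even); the DFA requires an even count -> accept

1


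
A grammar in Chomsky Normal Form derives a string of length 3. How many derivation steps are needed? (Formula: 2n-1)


Chomsky Normal Form derivation:
String length n = 3
Each step either:
  - Splits a nonterminal into two (n-1 such steps)
  - Converts a nonterminal to terminal (n such steps)
Total = (n-1) + n = 2n - 1
= 2(3) - 1
= 6 - 1
= 5

5


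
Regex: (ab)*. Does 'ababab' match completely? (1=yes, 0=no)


Pattern: (ab)*
String: 'ababab'
Pattern requires: zero or more repetitions of 'ab'
Pairs: ['ab', 'ab', 'ab']
All pairs are 'ab'? Yes
Result: 1

1


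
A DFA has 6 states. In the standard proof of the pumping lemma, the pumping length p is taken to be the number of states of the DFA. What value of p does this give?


Pumping lemma for regular languages (standard proof):
Take p = |Q|, the number of DFA states.
Any string of length >= |Q| passes through |Q|+1 states while reading its first |Q| symbols,
so by pigeonhole some state repeats, giving the loop that can be pumped.
Here |Q| = 6
Therefore the proof uses p = 6

6


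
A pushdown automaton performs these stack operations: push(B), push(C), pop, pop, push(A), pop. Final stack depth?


Tracing stack operations:
  push(B) -> stack = [B], depth=1
  push(C) -> stack = [B,C], depth=2
  pop -> removed C, stack = [B], depth=1
  pop -> removed B, stack = [], depth=0
  push(A) -> stack = [A], depth=1
  pop -> removed A, stack = [], depth=0
Final depth = 0

0


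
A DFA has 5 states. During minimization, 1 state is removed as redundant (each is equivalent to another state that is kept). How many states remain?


Original DFA: 5 states
Redundant states removed: 1
Minimized states = original - removed
= 5 - 1
= 4

4


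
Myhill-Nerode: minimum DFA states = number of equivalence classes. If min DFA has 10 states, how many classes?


Myhill-Nerode theorem:
Number of equivalence classes = number of states in minimal DFA
Minimal DFA states = 10
Therefore equivalence classes = 10

10


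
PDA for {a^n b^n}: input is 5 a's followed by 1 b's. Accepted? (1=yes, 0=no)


Language requires equal numbers of a's and b's
PDA pushes for each 'a', pops for each 'b'
Number of a's = 5
Number of b's = 1
5 != 1 -> Reject

0


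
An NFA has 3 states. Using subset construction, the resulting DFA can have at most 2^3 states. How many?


NFA has 3 states
Subset construction: each DFA state = subset of NFA states
Maximum subsets = 2^3
2^3 = 8

8


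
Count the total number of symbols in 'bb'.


String: 'bb'
Counting characters:
  'b' appears 2 time(s)
Total length = 0 + 2 = 2

2


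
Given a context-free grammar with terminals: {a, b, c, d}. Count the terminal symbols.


Terminal symbols: a, b, c, d
Counting each: a (#1), b (#2), c (#3), d (#4)
Total = 4

4


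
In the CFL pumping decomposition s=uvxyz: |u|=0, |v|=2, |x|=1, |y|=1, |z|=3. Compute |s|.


|s| = |u| + |v| + |x| + |y| + |z|
= 0 + 2 + 1 + 1 + 3
= 2 + 1 + 4
= 3 + 4
= 7

7


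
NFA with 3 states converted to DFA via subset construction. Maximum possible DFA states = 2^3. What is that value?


NFA has 3 states
Subset construction: each DFA state = subset of NFA states
Maximum subsets = 2^3
2^3 = 8

8


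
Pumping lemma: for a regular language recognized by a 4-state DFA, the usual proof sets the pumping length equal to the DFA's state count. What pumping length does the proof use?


Pumping lemma for regular languages (standard proof):
Take p = |Q|, the number of DFA states.
Any string of length >= |Q| passes through |Q|+1 states while reading its first |Q| symbols,
so by pigeonhole some state repeats, giving the loop that can be pumped.
Here |Q| = 4
Therefore the proof uses p = 4

4


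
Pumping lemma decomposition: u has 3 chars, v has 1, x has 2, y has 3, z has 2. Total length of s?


|s| = |u| + |v| + |x| + |y| + |z|
= 3 + 1 + 2 + 3 + 2
= 4 + 2 + 5
= 6 + 5
= 11

11


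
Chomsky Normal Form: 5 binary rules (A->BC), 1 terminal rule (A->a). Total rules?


CNF allows two rule forms:
  A -> BC (binary): 5 rules
  A -> a (terminal): 1 rule
Total = 5 + 1 = 6

6


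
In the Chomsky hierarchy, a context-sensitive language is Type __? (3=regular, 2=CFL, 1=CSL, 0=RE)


Chomsky hierarchy levels:
  Type 3: Regular (DFA/NFA/regex)
  Type 2: Context-free (PDA)
  Type 1: Context-sensitive
  Type 0: Recursively enumerable (TM)
'context-sensitive' corresponds to Type 1

1


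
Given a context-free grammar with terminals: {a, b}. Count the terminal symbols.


Terminal symbols: a, b
Counting each: a (#1), b (#2)
Total = 2

2


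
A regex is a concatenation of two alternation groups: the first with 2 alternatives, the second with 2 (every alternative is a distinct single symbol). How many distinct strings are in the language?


First group: 2 alternatives
Second group: 2 alternatives
Concatenation: each choice from group 1 pairs with each from group 2
Total = 2 x 2 = 4

4


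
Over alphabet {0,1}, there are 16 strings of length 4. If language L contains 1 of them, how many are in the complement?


Alphabet: {0,1}
String length: 4
Total strings of length 4 = 2^4 = 16
Strings in L = 1
Complement = total - |L|
= 16 - 1
= 15

15


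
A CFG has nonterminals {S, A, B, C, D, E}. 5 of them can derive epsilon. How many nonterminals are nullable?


Nonterminals: {S, A, B, C, D, E}
A nonterminal is nullable if it can derive epsilon
Counting nullable nonterminals: 5
Total nullable = 5

5


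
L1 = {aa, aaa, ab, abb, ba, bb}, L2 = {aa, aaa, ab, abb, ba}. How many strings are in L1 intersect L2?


L1 = {aa, aaa, ab, abb, ba, bb}
L2 = {aa, aaa, ab, abb, ba}
Checking each string in L1 against L2:
  'aa': in L2? Yes
  'aaa': in L2? Yes
  'ab': in L2? Yes
  'abb': in L2? Yes
  'ba': in L2? Yes
  'bb': in L2? No
Intersection = {aa, aaa, ab, abb, ba}
|L1 ∩ L2| = 5

5


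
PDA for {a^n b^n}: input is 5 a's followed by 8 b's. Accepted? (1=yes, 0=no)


Language requires equal numbers of a's and b's
PDA pushes for each 'a', pops for each 'b'
Number of a's = 5
Number of b's = 8
5 != 8 -> Reject

0


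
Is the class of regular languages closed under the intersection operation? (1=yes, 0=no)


Regular languages are closed under:
- Union (DFA product construction)
- Intersection (DFA product construction)
- Complement (swap accept/reject states)
- Concatenation (NFA construction)
- Kleene star (NFA construction)
intersection is in this list
Therefore: closed

1


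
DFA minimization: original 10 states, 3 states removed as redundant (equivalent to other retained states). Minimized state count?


Original DFA: 10 states
Redundant states removed: 3
Minimized states = original - removed
= 10 - 3
= 7

7


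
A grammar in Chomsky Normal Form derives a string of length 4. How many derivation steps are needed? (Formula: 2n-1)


Chomsky Normal Form derivation:
String length n = 4
Each step either:
  - Splits a nonterminal into two (n-1 such steps)
  - Converts a nonterminal to terminal (n such steps)
Total = (n-1) + n = 2n - 1
= 2(4) - 1
= 8 - 1
= 7

7


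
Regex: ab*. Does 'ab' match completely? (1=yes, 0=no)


Pattern: ab*
String: 'ab'
Pattern requires: exactly one 'a' followed by zero or more 'b's
First char is 'a' -> OK
Rest 'b': all b's? Yes
Result: 1

1


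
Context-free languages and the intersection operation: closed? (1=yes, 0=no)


CFL closure properties:
  Closed under: union, concatenation, Kleene star
  NOT closed under: intersection, complement
Operation 'intersection' is in not-closed list -> No (not closed)

0


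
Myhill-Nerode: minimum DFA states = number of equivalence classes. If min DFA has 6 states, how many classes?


Myhill-Nerode theorem:
Number of equivalence classes = number of states in minimal DFA
Minimal DFA states = 6
Therefore equivalence classes = 6

6


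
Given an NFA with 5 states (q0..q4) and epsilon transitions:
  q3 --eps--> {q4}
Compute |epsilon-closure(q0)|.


Starting from q0
Initialize closure = {q0}
q0 has no outgoing epsilon transitions -> nothing to add
Final closure: {q0}
Size = 1

1


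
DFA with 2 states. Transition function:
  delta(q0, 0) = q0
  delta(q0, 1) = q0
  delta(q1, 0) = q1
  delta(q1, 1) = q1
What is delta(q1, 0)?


Looking up transition function:
delta(q1, 0) in the table
Row: q1, Column: 0
Result: q1

q1


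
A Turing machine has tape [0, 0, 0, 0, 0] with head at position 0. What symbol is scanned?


Tape: [0, 0, 0, 0, 0]
Positions: 0 1 2 3 4
Values:    0 0 0 0 0
Head at position 0
tape[0] = 0

0


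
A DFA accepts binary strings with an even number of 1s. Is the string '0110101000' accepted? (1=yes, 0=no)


DFA has 2 states: q_even (start, accept=yes) and q_odd
Processing string '0110101000' character by character:
  Position 0: read '0', 1-count=0 -> q_even (no change)
  Position 1: read '1', 1-count=1 -> q_odd
  Position 2: read '1', 1-count=2 -> q_even
  Position 3: read '0', 1-count=2 -> q_even (no change)
  Position 4: read '1', 1-count=3 -> q_odd
  Position 5: read '0', 1-count=3 -> q_odd (no change)
  Position 6: read '1', 1-count=4 -> q_even
  Position 7: read '0', 1-count=4 -> q_even (no change)
  Position 8: read '0', 1-count=4 -> q_even (no change)
  Position 9: read '0', 1-count=4 -> q_even (no change)
Final state: q_even, total 1s = 4 (even); the DFA requires an even count -> accept

1


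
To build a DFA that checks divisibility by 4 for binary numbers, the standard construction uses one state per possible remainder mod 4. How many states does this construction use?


Divisibility by 4 is tracked via the remainder mod 4: 0, 1, ..., 3
The construction assigns one state to each remainder
Number of remainders = 4

4


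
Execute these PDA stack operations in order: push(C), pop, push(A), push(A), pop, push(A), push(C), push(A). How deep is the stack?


Tracing stack operations:
  push(C) -> stack = [C], depth=1
  pop -> removed C, stack = [], depth=0
  push(A) -> stack = [A], depth=1
  push(A) -> stack = [A,A], depth=2
  pop -> removed A, stack = [A], depth=1
  push(A) -> stack = [A,A], depth=2
  push(C) -> stack = [A,A,C], depth=3
  push(A) -> stack = [A,A,C,A], depth=4
Final depth = 4

4


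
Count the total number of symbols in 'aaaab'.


String: 'aaaab'
Counting characters:
  'a' appears 4 time(s)
  'b' appears 1 time(s)
Total length = 4 + 1 = 5

5


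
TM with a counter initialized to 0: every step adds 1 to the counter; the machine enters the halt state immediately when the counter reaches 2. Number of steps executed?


Counter starts at 0. Counting sequence:
  Step 1: counter = 1
  Step 2: counter = 2
Counter reached 2 -> halt
Total steps = 2

2


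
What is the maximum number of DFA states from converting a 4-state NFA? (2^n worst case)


NFA has 4 states
Subset construction: each DFA state = subset of NFA states
Maximum subsets = 2^4
2^4 = 16

16


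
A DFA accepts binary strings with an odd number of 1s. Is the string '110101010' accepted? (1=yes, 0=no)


DFA has 2 states: q_even (start, accept=no) and q_odd
Processing string '110101010' character by character:
  Position 0: read '1', 1-count=1 -> q_odd
  Position 1: read '1', 1-count=2 -> q_even
  Position 2: read '0', 1-count=2 -> q_even (no change)
  Position 3: read '1', 1-count=3 -> q_odd
  Position 4: read '0', 1-count=3 -> q_odd (no change)
  Position 5: read '1', 1-count=4 -> q_even
  Position 6: read '0', 1-count=4 -> q_even (no change)
  Position 7: read '1', 1-count=5 -> q_odd
  Position 8: read '0', 1-count=5 -> q_odd (no change)
Final state: q_odd, total 1s = 5 (odd); the DFA requires an odd count -> accept

1


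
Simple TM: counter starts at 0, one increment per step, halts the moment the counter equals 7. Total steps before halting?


Counter starts at 0. Counting sequence:
  Step 1: counter = 1
  Step 2: counter = 2
  Step 3: counter = 3
  Step 4: counter = 4
  Step 5: counter = 5
  Step 6: counter = 6
  Step 7: counter = 7
Counter reached 7 -> halt
Total steps = 7

7


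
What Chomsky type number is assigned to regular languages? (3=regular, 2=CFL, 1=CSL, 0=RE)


Chomsky hierarchy levels:
  Type 3: Regular (DFA/NFA/regex)
  Type 2: Context-free (PDA)
  Type 1: Context-sensitive
  Type 0: Recursively enumerable (TM)
'regular' corresponds to Type 3

3


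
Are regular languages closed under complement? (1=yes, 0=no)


Regular languages are closed under:
- Union (DFA product construction)
- Intersection (DFA product construction)
- Complement (swap accept/reject states)
- Concatenation (NFA construction)
- Kleene star (NFA construction)
complement is in this list
Therefore: closed

1


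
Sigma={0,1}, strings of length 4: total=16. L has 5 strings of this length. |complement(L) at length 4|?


Alphabet: {0,1}
String length: 4
Total strings of length 4 = 2^4 = 16
Strings in L = 5
Complement = total - |L|
= 16 - 5
= 11

11


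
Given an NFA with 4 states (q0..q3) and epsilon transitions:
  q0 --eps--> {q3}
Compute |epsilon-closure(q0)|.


Starting from q0
Initialize closure = {q0}
Follow epsilon from q0 -> add q3
Final closure: {q0, q3}
Size = 2

2


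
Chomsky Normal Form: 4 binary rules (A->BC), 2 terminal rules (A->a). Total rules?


CNF allows two rule forms:
  A -> BC (binary): 4 rules
  A -> a (terminal): 2 rules
Total = 4 + 2 = 6

6


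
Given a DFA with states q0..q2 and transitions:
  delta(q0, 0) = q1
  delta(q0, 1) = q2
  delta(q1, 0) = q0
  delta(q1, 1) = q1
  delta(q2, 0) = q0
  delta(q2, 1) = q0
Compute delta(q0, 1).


Looking up transition function:
delta(q0, 1) in the table
Row: q0, Column: 1
Result: q2

q2


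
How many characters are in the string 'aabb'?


String: 'aabb'
Counting characters:
  'a' appears 2 time(s)
  'b' appears 2 time(s)
Total length = 2 + 2 = 4

4


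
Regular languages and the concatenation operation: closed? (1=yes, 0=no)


Regular languages are closed under all standard operations:
- Union: Yes (product construction)
- Intersection: Yes (product construction)
- Complement: Yes (swap accept/reject)
- Concatenation: Yes (NFA construction)
Operation: concatenation -> Closed

1


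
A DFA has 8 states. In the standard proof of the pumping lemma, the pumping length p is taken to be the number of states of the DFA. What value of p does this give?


Pumping lemma for regular languages (standard proof):
Take p = |Q|, the number of DFA states.
Any string of length >= |Q| passes through |Q|+1 states while reading its first |Q| symbols,
so by pigeonhole some state repeats, giving the loop that can be pumped.
Here |Q| = 8
Therefore the proof uses p = 8

8


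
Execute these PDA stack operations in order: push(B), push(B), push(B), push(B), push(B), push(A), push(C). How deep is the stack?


Tracing stack operations:
  push(B) -> stack = [B], depth=1
  push(B) -> stack = [B,B], depth=2
  push(B) -> stack = [B,B,B], depth=3
  push(B) -> stack = [B,B,B,B], depth=4
  push(B) -> stack = [B,B,B,B,B], depth=5
  push(A) -> stack = [B,B,B,B,B,A], depth=6
  push(C) -> stack = [B,B,B,B,B,A,C], depth=7
Final depth = 7

7


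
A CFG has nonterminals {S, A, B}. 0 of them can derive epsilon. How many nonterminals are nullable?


Nonterminals: {S, A, B}
A nonterminal is nullable if it can derive epsilon
Counting nullable nonterminals: 0
Total nullable = 0

0


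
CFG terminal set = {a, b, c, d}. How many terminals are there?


Terminal symbols: a, b, c, d
Counting each: a (#1), b (#2), c (#3), d (#4)
Total = 4

4


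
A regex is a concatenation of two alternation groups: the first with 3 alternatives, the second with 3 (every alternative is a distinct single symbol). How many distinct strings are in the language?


First group: 3 alternatives
Second group: 3 alternatives
Concatenation: each choice from group 1 pairs with each from group 2
Total = 3 x 3 = 9

9


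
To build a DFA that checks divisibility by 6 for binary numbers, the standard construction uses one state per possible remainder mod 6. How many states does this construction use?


Divisibility by 6 is tracked via the remainder mod 6: 0, 1, ..., 5
The construction assigns one state to each remainder
Number of remainders = 6

6


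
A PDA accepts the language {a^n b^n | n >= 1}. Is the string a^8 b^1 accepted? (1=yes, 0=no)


Language requires equal numbers of a's and b's
PDA pushes for each 'a', pops for each 'b'
Number of a's = 8
Number of b's = 1
8 != 1 -> Reject

0


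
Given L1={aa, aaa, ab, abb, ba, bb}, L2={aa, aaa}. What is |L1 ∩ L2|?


L1 = {aa, aaa, ab, abb, ba, bb}
L2 = {aa, aaa}
Checking each string in L1 against L2:
  'aa': in L2? Yes
  'aaa': in L2? Yes
  'ab': in L2? No
  'abb': in L2? No
  'ba': in L2? No
  'bb': in L2? No
Intersection = {aa, aaa}
|L1 ∩ L2| = 2

2


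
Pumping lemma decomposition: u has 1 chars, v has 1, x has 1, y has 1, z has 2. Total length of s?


|s| = |u| + |v| + |x| + |y| + |z|
= 1 + 1 + 1 + 1 + 2
= 2 + 1 + 3
= 3 + 3
= 6

6


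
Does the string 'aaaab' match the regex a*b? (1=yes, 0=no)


Pattern: a*b
String: 'aaaab'
Pattern requires: zero or more 'a's followed by exactly one 'b'
Found 4 leading 'a's
Remaining: 'b'
Remaining is exactly 'b' -> match
Result: 1

1


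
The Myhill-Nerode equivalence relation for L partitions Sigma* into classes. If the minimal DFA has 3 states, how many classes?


Myhill-Nerode theorem:
Number of equivalence classes = number of states in minimal DFA
Minimal DFA states = 3
Therefore equivalence classes = 3

3


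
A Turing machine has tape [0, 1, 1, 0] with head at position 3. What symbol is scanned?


Tape: [0, 1, 1, 0]
Positions: 0 1 2 3
Values:    0 1 1 0
Head at position 3
tape[3] = 0

0


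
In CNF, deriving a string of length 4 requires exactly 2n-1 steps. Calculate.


Chomsky Normal Form derivation:
String length n = 4
Each step either:
  - Splits a nonterminal into two (n-1 such steps)
  - Converts a nonterminal to terminal (n such steps)
Total = (n-1) + n = 2n - 1
= 2(4) - 1
= 8 - 1
= 7

7


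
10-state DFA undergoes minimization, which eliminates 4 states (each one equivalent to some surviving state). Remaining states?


Original DFA: 10 states
Redundant states removed: 4
Minimized states = original - removed
= 10 - 4
= 6

6


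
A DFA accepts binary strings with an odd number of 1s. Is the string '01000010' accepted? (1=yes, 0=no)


DFA has 2 states: q_even (start, accept=no) and q_odd
Processing string '01000010' character by character:
  Position 0: read '0', 1-count=0 -> q_even (no change)
  Position 1: read '1', 1-count=1 -> q_odd
  Position 2: read '0', 1-count=1 -> q_odd (no change)
  Position 3: read '0', 1-count=1 -> q_odd (no change)
  Position 4: read '0', 1-count=1 -> q_odd (no change)
  Position 5: read '0', 1-count=1 -> q_odd (no change)
  Position 6: read '1', 1-count=2 -> q_even
  Position 7: read '0', 1-count=2 -> q_even (no change)
Final state: q_even, total 1s = 2 (even); the DFA requires an odd count -> reject

0


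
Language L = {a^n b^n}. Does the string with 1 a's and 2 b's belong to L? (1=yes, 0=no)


Language requires equal numbers of a's and b's
PDA pushes for each 'a', pops for each 'b'
Number of a's = 1
Number of b's = 2
1 != 2 -> Reject

0


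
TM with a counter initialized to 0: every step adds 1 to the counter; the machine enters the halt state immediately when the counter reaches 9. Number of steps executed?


Counter starts at 0. Counting sequence:
  Step 1: counter = 1
  Step 2: counter = 2
  Step 3: counter = 3
  Step 4: counter = 4
  Step 5: counter = 5
  Step 6: counter = 6
  ...
  Step 9: counter = 9
Counter reached 9 -> halt
Total steps = 9

9


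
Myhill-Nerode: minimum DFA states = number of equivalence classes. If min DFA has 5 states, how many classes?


Myhill-Nerode theorem:
Number of equivalence classes = number of states in minimal DFA
Minimal DFA states = 5
Therefore equivalence classes = 5

5


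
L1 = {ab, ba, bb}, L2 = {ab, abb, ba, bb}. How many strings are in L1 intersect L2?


L1 = {ab, ba, bb}
L2 = {ab, abb, ba, bb}
Checking each string in L1 against L2:
  'ab': in L2? Yes
  'ba': in L2? Yes
  'bb': in L2? Yes
Intersection = {ab, ba, bb}
|L1 ∩ L2| = 3

3


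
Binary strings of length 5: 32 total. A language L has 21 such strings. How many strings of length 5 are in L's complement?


Alphabet: {0,1}
String length: 5
Total strings of length 5 = 2^5 = 32
Strings in L = 21
Complement = total - |L|
= 32 - 21
= 11

11


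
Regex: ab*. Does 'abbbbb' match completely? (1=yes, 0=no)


Pattern: ab*
String: 'abbbbb'
Pattern requires: exactly one 'a' followed by zero or more 'b's
First char is 'a' -> OK
Rest 'bbbbb': all b's? Yes
Result: 1

1


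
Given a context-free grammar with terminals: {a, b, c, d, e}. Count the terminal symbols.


Terminal symbols: a, b, c, d, e
Counting each: a (#1), b (#2), c (#3), d (#4), e (#5)
Total = 5

5


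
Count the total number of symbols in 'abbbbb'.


String: 'abbbbb'
Counting characters:
  'a' appears 1 time(s)
  'b' appears 5 time(s)
Total length = 1 + 5 = 6

6


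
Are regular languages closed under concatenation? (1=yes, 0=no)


Regular languages are closed under:
- Union (DFA product construction)
- Intersection (DFA product construction)
- Complement (swap accept/reject states)
- Concatenation (NFA construction)
- Kleene star (NFA construction)
concatenation is in this list
Therefore: closed

1


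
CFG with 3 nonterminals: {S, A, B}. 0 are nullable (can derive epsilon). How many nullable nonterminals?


Nonterminals: {S, A, B}
A nonterminal is nullable if it can derive epsilon
Counting nullable nonterminals: 0
Total nullable = 0

0
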